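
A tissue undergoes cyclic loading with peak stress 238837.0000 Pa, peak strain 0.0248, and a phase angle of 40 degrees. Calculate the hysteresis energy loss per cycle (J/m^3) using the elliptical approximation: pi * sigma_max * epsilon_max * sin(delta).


E_loss = pi * sigma_max * epsilon_max * sin(delta)
delta = 40 deg = 0.6981 rad
sin(delta) = 0.6428
E_loss = pi * 238837.0000 * 0.0248 * 0.6428
E_loss = 11961.0872


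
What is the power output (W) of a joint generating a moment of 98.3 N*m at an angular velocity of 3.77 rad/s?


P = M * omega
P = 98.3 * 3.77
P = 370.5910


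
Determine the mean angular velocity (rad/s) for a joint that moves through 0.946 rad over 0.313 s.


omega = delta_theta / delta_t
omega = 0.946 / 0.313
omega = 3.0224


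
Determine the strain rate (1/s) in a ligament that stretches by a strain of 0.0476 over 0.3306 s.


strain_rate = delta_strain / delta_t
strain_rate = 0.0476 / 0.3306
strain_rate = 0.1440


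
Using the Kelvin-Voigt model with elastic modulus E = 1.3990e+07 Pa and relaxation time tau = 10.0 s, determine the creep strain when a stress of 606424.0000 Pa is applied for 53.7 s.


epsilon(t) = (sigma/E) * (1 - exp(-t/tau))
sigma/E = 606424.0000 / 1.3990e+07 = 0.0433
exp(-t/tau) = exp(-53.7 / 10.0) = 0.0047
epsilon = 0.0433 * (1 - 0.0047)
epsilon = 0.0431


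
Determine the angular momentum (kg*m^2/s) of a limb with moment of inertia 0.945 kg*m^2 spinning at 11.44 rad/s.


L = I * omega
L = 0.945 * 11.44
L = 10.8108


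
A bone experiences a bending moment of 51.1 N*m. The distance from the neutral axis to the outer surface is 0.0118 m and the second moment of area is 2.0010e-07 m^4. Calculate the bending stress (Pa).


sigma = M * c / I
sigma = 51.1 * 0.0118 / 2.0010e-07
M * c = 0.6030
sigma = 3.0134e+06


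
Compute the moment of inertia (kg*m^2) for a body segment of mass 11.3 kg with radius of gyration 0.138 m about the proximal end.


I = m * k^2
I = 11.3 * 0.138^2
k^2 = 0.0190
I = 0.2152


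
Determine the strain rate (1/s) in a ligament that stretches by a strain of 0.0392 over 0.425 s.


strain_rate = delta_strain / delta_t
strain_rate = 0.0392 / 0.425
strain_rate = 0.0922


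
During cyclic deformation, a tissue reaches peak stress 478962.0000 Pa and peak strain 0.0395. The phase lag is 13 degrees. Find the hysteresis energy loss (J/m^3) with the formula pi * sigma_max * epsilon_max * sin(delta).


E_loss = pi * sigma_max * epsilon_max * sin(delta)
delta = 13 deg = 0.2269 rad
sin(delta) = 0.2250
E_loss = pi * 478962.0000 * 0.0395 * 0.2250
E_loss = 13370.1432


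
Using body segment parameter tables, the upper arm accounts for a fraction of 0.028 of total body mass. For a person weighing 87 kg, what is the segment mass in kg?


m_segment = body_mass * fraction
m_segment = 87 * 0.028
m_segment = 2.4360


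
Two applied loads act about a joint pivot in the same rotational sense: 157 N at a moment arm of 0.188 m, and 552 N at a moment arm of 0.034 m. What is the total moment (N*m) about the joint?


M = F1 * d1 + F2 * d2
M = 157 * 0.188 + 552 * 0.034
M = 29.5160 + 18.7680
M = 48.2840


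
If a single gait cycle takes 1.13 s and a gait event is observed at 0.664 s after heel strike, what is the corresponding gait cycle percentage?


pct = (event_time / cycle_time) * 100
pct = (0.664 / 1.13) * 100
ratio = 0.5876
pct = 58.7611


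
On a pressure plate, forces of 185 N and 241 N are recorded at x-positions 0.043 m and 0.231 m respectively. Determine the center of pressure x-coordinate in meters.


COP_x = (F1*x1 + F2*x2) / (F1 + F2)
COP_x = (185*0.043 + 241*0.231) / (185 + 241)
Numerator = 63.6260
Denominator = 426
COP_x = 0.1494


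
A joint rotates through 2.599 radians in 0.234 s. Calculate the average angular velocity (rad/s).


omega = delta_theta / delta_t
omega = 2.599 / 0.234
omega = 11.1068


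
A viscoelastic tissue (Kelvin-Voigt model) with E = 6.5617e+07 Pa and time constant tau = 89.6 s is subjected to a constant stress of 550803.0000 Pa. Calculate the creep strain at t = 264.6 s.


epsilon(t) = (sigma/E) * (1 - exp(-t/tau))
sigma/E = 550803.0000 / 6.5617e+07 = 0.0084
exp(-t/tau) = exp(-264.6 / 89.6) = 0.0522
epsilon = 0.0084 * (1 - 0.0522)
epsilon = 0.0080


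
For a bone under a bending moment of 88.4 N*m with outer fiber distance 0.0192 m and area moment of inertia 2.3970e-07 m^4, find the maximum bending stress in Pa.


sigma = M * c / I
sigma = 88.4 * 0.0192 / 2.3970e-07
M * c = 1.6973
sigma = 7.0809e+06


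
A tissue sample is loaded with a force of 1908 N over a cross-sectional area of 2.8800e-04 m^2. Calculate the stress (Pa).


stress = F / A
stress = 1908 / 2.8800e-04
stress = 6.6250e+06


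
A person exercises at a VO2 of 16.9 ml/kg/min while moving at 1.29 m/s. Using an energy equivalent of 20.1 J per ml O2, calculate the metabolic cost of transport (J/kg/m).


Power per kg = VO2 * 20.1 / 60
Power per kg = 16.9 * 20.1 / 60 = 5.6615 W/kg
Cost = power_per_kg / speed
Cost = 5.6615 / 1.29
Cost = 4.3888


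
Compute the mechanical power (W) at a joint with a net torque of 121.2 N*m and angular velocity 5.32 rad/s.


P = M * omega
P = 121.2 * 5.32
P = 644.7840


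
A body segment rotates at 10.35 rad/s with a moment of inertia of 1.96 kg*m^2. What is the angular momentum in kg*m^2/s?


L = I * omega
L = 1.96 * 10.35
L = 20.2860


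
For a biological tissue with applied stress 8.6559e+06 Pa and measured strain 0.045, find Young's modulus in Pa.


E = stress / strain
E = 8.6559e+06 / 0.045
E = 1.9235e+08


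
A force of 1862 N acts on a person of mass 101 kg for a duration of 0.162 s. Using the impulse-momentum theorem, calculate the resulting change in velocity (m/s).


J = F * dt = 1862 * 0.162 = 301.6440 N*s
delta_v = J / m
delta_v = 301.6440 / 101
delta_v = 2.9866


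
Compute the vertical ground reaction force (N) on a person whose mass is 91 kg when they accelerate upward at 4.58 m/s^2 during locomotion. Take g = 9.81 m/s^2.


GRF = m * (g + a)
GRF = 91 * (9.81 + 4.58)
GRF = 91 * 14.3900
GRF = 1309.4900


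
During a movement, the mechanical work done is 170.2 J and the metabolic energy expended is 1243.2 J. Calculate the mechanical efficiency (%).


eta = (W_mech / E_meta) * 100
eta = (170.2 / 1243.2) * 100
ratio = 0.1369
eta = 13.6905


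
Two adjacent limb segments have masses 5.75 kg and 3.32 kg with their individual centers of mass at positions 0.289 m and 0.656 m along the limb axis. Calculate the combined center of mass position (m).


COM = (m1*x1 + m2*x2) / (m1 + m2)
COM = (5.75*0.289 + 3.32*0.656) / (5.75 + 3.32)
Numerator = 3.8397
Denominator = 9.0700
COM = 0.4233


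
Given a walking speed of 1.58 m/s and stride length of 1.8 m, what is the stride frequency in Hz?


f = v / stride_length
f = 1.58 / 1.8
f = 0.8778


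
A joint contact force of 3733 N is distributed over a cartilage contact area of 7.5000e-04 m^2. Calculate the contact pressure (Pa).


P = F / A
P = 3733 / 7.5000e-04
P = 4.9773e+06


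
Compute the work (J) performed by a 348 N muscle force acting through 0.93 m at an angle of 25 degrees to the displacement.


W = F * d * cos(theta)
theta = 25 deg = 0.4363 rad
cos(theta) = 0.9063
W = 348 * 0.93 * 0.9063
W = 293.3175


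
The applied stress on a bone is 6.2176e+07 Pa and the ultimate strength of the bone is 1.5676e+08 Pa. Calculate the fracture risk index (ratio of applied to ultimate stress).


FRI = applied / ultimate
FRI = 6.2176e+07 / 1.5676e+08
FRI = 0.3966


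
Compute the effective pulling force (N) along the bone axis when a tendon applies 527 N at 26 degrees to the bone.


F_eff = F_tendon * cos(theta)
theta = 26 deg = 0.4538 rad
cos(theta) = 0.8988
F_eff = 527 * 0.8988
F_eff = 473.6645


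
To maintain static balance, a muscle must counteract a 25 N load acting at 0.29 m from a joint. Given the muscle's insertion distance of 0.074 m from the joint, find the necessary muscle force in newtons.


F_muscle = W * d_load / d_muscle
F_muscle = 25 * 0.29 / 0.074
Numerator = 7.2500
F_muscle = 97.9730


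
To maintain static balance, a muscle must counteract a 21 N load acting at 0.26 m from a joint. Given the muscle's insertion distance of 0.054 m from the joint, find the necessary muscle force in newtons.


F_muscle = W * d_load / d_muscle
F_muscle = 21 * 0.26 / 0.054
Numerator = 5.4600
F_muscle = 101.1111


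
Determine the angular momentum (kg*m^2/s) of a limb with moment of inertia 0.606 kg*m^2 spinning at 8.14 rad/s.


L = I * omega
L = 0.606 * 8.14
L = 4.9328


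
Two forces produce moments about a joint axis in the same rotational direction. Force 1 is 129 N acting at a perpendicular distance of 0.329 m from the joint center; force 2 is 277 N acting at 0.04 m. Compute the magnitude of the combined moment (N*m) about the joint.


M = F1 * d1 + F2 * d2
M = 129 * 0.329 + 277 * 0.04
M = 42.4410 + 11.0800
M = 53.5210


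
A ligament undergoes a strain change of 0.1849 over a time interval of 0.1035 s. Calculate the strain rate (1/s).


strain_rate = delta_strain / delta_t
strain_rate = 0.1849 / 0.1035
strain_rate = 1.7865


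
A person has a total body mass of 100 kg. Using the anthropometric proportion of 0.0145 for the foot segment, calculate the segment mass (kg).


m_segment = body_mass * fraction
m_segment = 100 * 0.0145
m_segment = 1.4500


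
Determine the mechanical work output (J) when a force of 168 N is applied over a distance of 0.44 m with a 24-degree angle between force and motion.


W = F * d * cos(theta)
theta = 24 deg = 0.4189 rad
cos(theta) = 0.9135
W = 168 * 0.44 * 0.9135
W = 67.5293


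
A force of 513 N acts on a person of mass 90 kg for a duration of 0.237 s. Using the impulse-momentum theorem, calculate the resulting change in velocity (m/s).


J = F * dt = 513 * 0.237 = 121.5810 N*s
delta_v = J / m
delta_v = 121.5810 / 90
delta_v = 1.3509


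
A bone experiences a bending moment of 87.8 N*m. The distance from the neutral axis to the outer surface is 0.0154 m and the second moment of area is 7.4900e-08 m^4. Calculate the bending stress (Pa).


sigma = M * c / I
sigma = 87.8 * 0.0154 / 7.4900e-08
M * c = 1.3521
sigma = 1.8052e+07


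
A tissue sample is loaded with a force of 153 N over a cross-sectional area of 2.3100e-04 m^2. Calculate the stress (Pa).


stress = F / A
stress = 153 / 2.3100e-04
stress = 662337.6623


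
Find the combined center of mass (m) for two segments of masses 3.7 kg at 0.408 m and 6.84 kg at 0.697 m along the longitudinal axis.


COM = (m1*x1 + m2*x2) / (m1 + m2)
COM = (3.7*0.408 + 6.84*0.697) / (3.7 + 6.84)
Numerator = 6.2771
Denominator = 10.5400
COM = 0.5955


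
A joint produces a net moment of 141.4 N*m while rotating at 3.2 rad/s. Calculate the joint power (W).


P = M * omega
P = 141.4 * 3.2
P = 452.4800


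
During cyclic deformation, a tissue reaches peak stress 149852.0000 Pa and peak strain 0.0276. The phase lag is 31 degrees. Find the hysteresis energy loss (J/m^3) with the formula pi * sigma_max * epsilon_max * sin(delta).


E_loss = pi * sigma_max * epsilon_max * sin(delta)
delta = 31 deg = 0.5411 rad
sin(delta) = 0.5150
E_loss = pi * 149852.0000 * 0.0276 * 0.5150
E_loss = 6692.0755


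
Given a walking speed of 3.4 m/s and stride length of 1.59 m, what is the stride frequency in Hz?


f = v / stride_length
f = 3.4 / 1.59
f = 2.1384


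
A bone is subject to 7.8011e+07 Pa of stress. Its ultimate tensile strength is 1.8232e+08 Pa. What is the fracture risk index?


FRI = applied / ultimate
FRI = 7.8011e+07 / 1.8232e+08
FRI = 0.4279


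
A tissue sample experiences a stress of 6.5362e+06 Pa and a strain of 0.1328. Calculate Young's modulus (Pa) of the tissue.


E = stress / strain
E = 6.5362e+06 / 0.1328
E = 4.9218e+07


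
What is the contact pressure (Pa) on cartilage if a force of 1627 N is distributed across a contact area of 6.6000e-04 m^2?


P = F / A
P = 1627 / 6.6000e-04
P = 2.4652e+06


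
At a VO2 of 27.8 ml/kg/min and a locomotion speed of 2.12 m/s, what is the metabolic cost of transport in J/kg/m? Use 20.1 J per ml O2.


Power per kg = VO2 * 20.1 / 60
Power per kg = 27.8 * 20.1 / 60 = 9.3130 W/kg
Cost = power_per_kg / speed
Cost = 9.3130 / 2.12
Cost = 4.3929


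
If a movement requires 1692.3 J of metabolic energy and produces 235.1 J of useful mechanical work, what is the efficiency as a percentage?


eta = (W_mech / E_meta) * 100
eta = (235.1 / 1692.3) * 100
ratio = 0.1389
eta = 13.8923


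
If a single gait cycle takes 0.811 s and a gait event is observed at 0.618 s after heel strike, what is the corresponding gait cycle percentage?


pct = (event_time / cycle_time) * 100
pct = (0.618 / 0.811) * 100
ratio = 0.7620
pct = 76.2022


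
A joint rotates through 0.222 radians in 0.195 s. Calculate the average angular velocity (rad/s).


omega = delta_theta / delta_t
omega = 0.222 / 0.195
omega = 1.1385


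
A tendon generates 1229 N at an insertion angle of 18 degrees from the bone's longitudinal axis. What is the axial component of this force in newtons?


F_eff = F_tendon * cos(theta)
theta = 18 deg = 0.3142 rad
cos(theta) = 0.9511
F_eff = 1229 * 0.9511
F_eff = 1168.8485


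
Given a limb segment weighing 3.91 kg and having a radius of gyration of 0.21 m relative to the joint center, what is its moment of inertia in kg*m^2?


I = m * k^2
I = 3.91 * 0.21^2
k^2 = 0.0441
I = 0.1724


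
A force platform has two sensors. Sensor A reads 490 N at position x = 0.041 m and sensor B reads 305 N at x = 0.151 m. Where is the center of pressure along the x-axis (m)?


COP_x = (F1*x1 + F2*x2) / (F1 + F2)
COP_x = (490*0.041 + 305*0.151) / (490 + 305)
Numerator = 66.1450
Denominator = 795
COP_x = 0.0832


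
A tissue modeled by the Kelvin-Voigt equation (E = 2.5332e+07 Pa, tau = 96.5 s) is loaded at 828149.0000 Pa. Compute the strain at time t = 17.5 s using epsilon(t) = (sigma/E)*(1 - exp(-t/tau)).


epsilon(t) = (sigma/E) * (1 - exp(-t/tau))
sigma/E = 828149.0000 / 2.5332e+07 = 0.0327
exp(-t/tau) = exp(-17.5 / 96.5) = 0.8341
epsilon = 0.0327 * (1 - 0.8341)
epsilon = 0.0054


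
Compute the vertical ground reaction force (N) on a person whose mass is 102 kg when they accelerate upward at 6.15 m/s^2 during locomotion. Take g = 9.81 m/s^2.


GRF = m * (g + a)
GRF = 102 * (9.81 + 6.15)
GRF = 102 * 15.9600
GRF = 1627.9200


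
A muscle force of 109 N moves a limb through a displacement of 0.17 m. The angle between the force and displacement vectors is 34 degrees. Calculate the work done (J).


W = F * d * cos(theta)
theta = 34 deg = 0.5934 rad
cos(theta) = 0.8290
W = 109 * 0.17 * 0.8290
W = 15.3621


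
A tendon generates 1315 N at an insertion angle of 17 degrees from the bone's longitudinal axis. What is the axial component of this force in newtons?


F_eff = F_tendon * cos(theta)
theta = 17 deg = 0.2967 rad
cos(theta) = 0.9563
F_eff = 1315 * 0.9563
F_eff = 1257.5408


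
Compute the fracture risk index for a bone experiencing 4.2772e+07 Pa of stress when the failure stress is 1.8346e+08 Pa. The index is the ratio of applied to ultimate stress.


FRI = applied / ultimate
FRI = 4.2772e+07 / 1.8346e+08
FRI = 0.2331


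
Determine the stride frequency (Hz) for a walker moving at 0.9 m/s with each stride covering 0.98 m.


f = v / stride_length
f = 0.9 / 0.98
f = 0.9184


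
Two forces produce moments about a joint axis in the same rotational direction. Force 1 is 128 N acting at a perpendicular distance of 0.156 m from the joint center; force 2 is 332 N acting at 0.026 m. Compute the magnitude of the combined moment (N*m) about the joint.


M = F1 * d1 + F2 * d2
M = 128 * 0.156 + 332 * 0.026
M = 19.9680 + 8.6320
M = 28.6000


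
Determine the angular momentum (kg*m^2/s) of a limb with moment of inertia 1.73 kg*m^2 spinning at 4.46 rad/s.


L = I * omega
L = 1.73 * 4.46
L = 7.7158


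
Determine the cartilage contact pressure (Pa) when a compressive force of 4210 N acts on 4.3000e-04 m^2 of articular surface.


P = F / A
P = 4210 / 4.3000e-04
P = 9.7907e+06


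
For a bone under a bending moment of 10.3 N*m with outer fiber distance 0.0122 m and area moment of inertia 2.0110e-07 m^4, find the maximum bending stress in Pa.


sigma = M * c / I
sigma = 10.3 * 0.0122 / 2.0110e-07
M * c = 0.1257
sigma = 624863.2521


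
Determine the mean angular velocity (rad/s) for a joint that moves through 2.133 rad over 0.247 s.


omega = delta_theta / delta_t
omega = 2.133 / 0.247
omega = 8.6356


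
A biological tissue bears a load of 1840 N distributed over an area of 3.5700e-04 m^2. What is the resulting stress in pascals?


stress = F / A
stress = 1840 / 3.5700e-04
stress = 5.1541e+06


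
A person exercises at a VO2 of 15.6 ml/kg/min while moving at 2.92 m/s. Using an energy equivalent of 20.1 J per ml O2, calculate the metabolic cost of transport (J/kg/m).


Power per kg = VO2 * 20.1 / 60
Power per kg = 15.6 * 20.1 / 60 = 5.2260 W/kg
Cost = power_per_kg / speed
Cost = 5.2260 / 2.92
Cost = 1.7897


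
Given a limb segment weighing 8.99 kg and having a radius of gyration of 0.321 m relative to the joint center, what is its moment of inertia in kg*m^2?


I = m * k^2
I = 8.99 * 0.321^2
k^2 = 0.1030
I = 0.9263


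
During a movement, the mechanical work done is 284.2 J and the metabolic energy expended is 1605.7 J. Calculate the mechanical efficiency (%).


eta = (W_mech / E_meta) * 100
eta = (284.2 / 1605.7) * 100
ratio = 0.1770
eta = 17.6994


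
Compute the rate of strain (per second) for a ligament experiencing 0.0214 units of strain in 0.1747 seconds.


strain_rate = delta_strain / delta_t
strain_rate = 0.0214 / 0.1747
strain_rate = 0.1225


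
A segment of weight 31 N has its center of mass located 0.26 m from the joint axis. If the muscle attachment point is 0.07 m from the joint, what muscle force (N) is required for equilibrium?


F_muscle = W * d_load / d_muscle
F_muscle = 31 * 0.26 / 0.07
Numerator = 8.0600
F_muscle = 115.1429


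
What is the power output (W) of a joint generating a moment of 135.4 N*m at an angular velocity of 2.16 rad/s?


P = M * omega
P = 135.4 * 2.16
P = 292.4640


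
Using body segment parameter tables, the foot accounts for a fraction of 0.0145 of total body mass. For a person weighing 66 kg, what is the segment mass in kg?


m_segment = body_mass * fraction
m_segment = 66 * 0.0145
m_segment = 0.9570


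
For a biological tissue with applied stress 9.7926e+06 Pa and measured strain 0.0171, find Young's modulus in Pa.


E = stress / strain
E = 9.7926e+06 / 0.0171
E = 5.7267e+08


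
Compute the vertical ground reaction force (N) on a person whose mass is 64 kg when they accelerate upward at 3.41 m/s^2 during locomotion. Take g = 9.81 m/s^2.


GRF = m * (g + a)
GRF = 64 * (9.81 + 3.41)
GRF = 64 * 13.2200
GRF = 846.0800


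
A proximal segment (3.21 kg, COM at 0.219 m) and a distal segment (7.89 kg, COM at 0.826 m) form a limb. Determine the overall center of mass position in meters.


COM = (m1*x1 + m2*x2) / (m1 + m2)
COM = (3.21*0.219 + 7.89*0.826) / (3.21 + 7.89)
Numerator = 7.2201
Denominator = 11.1000
COM = 0.6505


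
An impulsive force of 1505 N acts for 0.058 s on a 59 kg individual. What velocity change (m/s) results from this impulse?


J = F * dt = 1505 * 0.058 = 87.2900 N*s
delta_v = J / m
delta_v = 87.2900 / 59
delta_v = 1.4795


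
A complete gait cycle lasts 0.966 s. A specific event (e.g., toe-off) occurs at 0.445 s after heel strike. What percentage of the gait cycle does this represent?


pct = (event_time / cycle_time) * 100
pct = (0.445 / 0.966) * 100
ratio = 0.4607
pct = 46.0663


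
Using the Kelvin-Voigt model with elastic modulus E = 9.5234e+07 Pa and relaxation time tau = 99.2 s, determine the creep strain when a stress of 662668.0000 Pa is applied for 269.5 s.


epsilon(t) = (sigma/E) * (1 - exp(-t/tau))
sigma/E = 662668.0000 / 9.5234e+07 = 0.0070
exp(-t/tau) = exp(-269.5 / 99.2) = 0.0661
epsilon = 0.0070 * (1 - 0.0661)
epsilon = 0.0065


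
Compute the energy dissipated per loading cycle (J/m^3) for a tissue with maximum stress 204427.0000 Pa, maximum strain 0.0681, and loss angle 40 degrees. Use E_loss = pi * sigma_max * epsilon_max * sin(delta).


E_loss = pi * sigma_max * epsilon_max * sin(delta)
delta = 40 deg = 0.6981 rad
sin(delta) = 0.6428
E_loss = pi * 204427.0000 * 0.0681 * 0.6428
E_loss = 28112.7116


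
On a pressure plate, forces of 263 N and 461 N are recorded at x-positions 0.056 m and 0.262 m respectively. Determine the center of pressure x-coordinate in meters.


COP_x = (F1*x1 + F2*x2) / (F1 + F2)
COP_x = (263*0.056 + 461*0.262) / (263 + 461)
Numerator = 135.5100
Denominator = 724
COP_x = 0.1872


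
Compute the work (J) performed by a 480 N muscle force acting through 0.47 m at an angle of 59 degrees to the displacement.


W = F * d * cos(theta)
theta = 59 deg = 1.0297 rad
cos(theta) = 0.5150
W = 480 * 0.47 * 0.5150
W = 116.1926


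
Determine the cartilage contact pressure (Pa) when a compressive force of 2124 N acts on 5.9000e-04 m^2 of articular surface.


P = F / A
P = 2124 / 5.9000e-04
P = 3.6000e+06


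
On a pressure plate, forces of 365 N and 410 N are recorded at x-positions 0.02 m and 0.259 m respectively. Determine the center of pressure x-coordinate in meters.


COP_x = (F1*x1 + F2*x2) / (F1 + F2)
COP_x = (365*0.02 + 410*0.259) / (365 + 410)
Numerator = 113.4900
Denominator = 775
COP_x = 0.1464


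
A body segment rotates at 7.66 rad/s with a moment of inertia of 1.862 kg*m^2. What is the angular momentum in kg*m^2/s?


L = I * omega
L = 1.862 * 7.66
L = 14.2629


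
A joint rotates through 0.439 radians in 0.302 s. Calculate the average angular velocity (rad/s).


omega = delta_theta / delta_t
omega = 0.439 / 0.302
omega = 1.4536


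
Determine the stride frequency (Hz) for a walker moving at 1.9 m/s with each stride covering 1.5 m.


f = v / stride_length
f = 1.9 / 1.5
f = 1.2667


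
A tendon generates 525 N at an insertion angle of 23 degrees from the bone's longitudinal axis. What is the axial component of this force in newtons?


F_eff = F_tendon * cos(theta)
theta = 23 deg = 0.4014 rad
cos(theta) = 0.9205
F_eff = 525 * 0.9205
F_eff = 483.2650


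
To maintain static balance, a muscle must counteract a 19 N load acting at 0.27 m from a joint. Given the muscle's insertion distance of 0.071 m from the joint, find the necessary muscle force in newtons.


F_muscle = W * d_load / d_muscle
F_muscle = 19 * 0.27 / 0.071
Numerator = 5.1300
F_muscle = 72.2535


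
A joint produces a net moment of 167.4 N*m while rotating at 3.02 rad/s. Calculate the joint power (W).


P = M * omega
P = 167.4 * 3.02
P = 505.5480


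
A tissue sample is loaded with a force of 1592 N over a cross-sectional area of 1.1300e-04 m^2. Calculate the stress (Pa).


stress = F / A
stress = 1592 / 1.1300e-04
stress = 1.4088e+07


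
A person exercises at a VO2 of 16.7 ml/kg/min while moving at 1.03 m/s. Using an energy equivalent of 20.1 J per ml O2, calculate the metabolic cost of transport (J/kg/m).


Power per kg = VO2 * 20.1 / 60
Power per kg = 16.7 * 20.1 / 60 = 5.5945 W/kg
Cost = power_per_kg / speed
Cost = 5.5945 / 1.03
Cost = 5.4316


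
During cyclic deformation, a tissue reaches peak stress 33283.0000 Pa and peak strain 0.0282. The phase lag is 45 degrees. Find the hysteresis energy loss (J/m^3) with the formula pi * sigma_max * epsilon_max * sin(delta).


E_loss = pi * sigma_max * epsilon_max * sin(delta)
delta = 45 deg = 0.7854 rad
sin(delta) = 0.7071
E_loss = pi * 33283.0000 * 0.0282 * 0.7071
E_loss = 2085.0019


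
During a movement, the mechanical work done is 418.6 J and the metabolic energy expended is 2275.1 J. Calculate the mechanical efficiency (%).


eta = (W_mech / E_meta) * 100
eta = (418.6 / 2275.1) * 100
ratio = 0.1840
eta = 18.3992


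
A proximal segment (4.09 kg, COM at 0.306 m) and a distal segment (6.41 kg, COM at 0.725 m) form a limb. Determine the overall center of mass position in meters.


COM = (m1*x1 + m2*x2) / (m1 + m2)
COM = (4.09*0.306 + 6.41*0.725) / (4.09 + 6.41)
Numerator = 5.8988
Denominator = 10.5000
COM = 0.5618


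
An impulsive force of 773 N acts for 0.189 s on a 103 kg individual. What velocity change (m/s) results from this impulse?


J = F * dt = 773 * 0.189 = 146.0970 N*s
delta_v = J / m
delta_v = 146.0970 / 103
delta_v = 1.4184


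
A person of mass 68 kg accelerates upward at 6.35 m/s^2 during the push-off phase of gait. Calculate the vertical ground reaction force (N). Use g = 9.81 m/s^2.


GRF = m * (g + a)
GRF = 68 * (9.81 + 6.35)
GRF = 68 * 16.1600
GRF = 1098.8800


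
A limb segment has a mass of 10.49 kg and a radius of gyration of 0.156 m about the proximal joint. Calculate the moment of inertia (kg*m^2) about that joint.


I = m * k^2
I = 10.49 * 0.156^2
k^2 = 0.0243
I = 0.2553


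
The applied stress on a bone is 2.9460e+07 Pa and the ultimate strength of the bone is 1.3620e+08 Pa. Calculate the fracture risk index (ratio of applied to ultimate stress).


FRI = applied / ultimate
FRI = 2.9460e+07 / 1.3620e+08
FRI = 0.2163


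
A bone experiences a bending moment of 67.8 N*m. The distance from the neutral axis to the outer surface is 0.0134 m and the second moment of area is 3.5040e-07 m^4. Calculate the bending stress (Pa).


sigma = M * c / I
sigma = 67.8 * 0.0134 / 3.5040e-07
M * c = 0.9085
sigma = 2.5928e+06


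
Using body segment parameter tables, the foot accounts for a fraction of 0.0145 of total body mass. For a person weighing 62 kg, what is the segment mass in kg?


m_segment = body_mass * fraction
m_segment = 62 * 0.0145
m_segment = 0.8990


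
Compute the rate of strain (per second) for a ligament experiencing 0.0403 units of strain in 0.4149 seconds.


strain_rate = delta_strain / delta_t
strain_rate = 0.0403 / 0.4149
strain_rate = 0.0971


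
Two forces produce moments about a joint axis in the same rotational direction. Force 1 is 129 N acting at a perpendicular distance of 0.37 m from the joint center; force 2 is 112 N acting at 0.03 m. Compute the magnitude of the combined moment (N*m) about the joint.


M = F1 * d1 + F2 * d2
M = 129 * 0.37 + 112 * 0.03
M = 47.7300 + 3.3600
M = 51.0900


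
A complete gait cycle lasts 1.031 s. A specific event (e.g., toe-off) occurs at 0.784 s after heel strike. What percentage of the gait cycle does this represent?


pct = (event_time / cycle_time) * 100
pct = (0.784 / 1.031) * 100
ratio = 0.7604
pct = 76.0427


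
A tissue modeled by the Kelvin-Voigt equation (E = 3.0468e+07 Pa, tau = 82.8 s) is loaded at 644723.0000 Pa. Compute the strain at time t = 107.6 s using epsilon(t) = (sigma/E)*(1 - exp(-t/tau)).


epsilon(t) = (sigma/E) * (1 - exp(-t/tau))
sigma/E = 644723.0000 / 3.0468e+07 = 0.0212
exp(-t/tau) = exp(-107.6 / 82.8) = 0.2727
epsilon = 0.0212 * (1 - 0.2727)
epsilon = 0.0154


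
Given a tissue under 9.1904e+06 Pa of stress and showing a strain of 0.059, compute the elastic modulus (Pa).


E = stress / strain
E = 9.1904e+06 / 0.059
E = 1.5577e+08


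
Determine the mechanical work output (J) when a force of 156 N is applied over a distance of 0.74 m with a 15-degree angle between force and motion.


W = F * d * cos(theta)
theta = 15 deg = 0.2618 rad
cos(theta) = 0.9659
W = 156 * 0.74 * 0.9659
W = 111.5065


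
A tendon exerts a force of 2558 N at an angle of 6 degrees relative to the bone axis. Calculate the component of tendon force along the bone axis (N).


F_eff = F_tendon * cos(theta)
theta = 6 deg = 0.1047 rad
cos(theta) = 0.9945
F_eff = 2558 * 0.9945
F_eff = 2543.9870


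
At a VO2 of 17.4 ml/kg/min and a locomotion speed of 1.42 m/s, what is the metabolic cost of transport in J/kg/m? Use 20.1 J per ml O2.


Power per kg = VO2 * 20.1 / 60
Power per kg = 17.4 * 20.1 / 60 = 5.8290 W/kg
Cost = power_per_kg / speed
Cost = 5.8290 / 1.42
Cost = 4.1049


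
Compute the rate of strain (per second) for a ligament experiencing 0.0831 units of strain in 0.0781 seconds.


strain_rate = delta_strain / delta_t
strain_rate = 0.0831 / 0.0781
strain_rate = 1.0640


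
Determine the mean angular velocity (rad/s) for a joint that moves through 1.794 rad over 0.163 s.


omega = delta_theta / delta_t
omega = 1.794 / 0.163
omega = 11.0061


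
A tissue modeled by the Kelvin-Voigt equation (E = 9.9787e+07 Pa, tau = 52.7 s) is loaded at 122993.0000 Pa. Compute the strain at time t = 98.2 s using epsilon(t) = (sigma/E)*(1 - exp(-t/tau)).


epsilon(t) = (sigma/E) * (1 - exp(-t/tau))
sigma/E = 122993.0000 / 9.9787e+07 = 0.0012
exp(-t/tau) = exp(-98.2 / 52.7) = 0.1551
epsilon = 0.0012 * (1 - 0.1551)
epsilon = 0.0010


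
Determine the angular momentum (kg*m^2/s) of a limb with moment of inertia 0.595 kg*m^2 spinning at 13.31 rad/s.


L = I * omega
L = 0.595 * 13.31
L = 7.9195


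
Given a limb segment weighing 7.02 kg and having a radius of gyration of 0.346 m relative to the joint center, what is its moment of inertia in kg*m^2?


I = m * k^2
I = 7.02 * 0.346^2
k^2 = 0.1197
I = 0.8404


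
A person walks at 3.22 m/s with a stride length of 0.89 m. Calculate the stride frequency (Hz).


f = v / stride_length
f = 3.22 / 0.89
f = 3.6180


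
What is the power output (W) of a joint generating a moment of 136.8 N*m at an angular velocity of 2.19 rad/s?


P = M * omega
P = 136.8 * 2.19
P = 299.5920


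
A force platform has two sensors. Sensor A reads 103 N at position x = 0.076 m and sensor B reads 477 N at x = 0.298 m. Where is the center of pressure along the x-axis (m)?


COP_x = (F1*x1 + F2*x2) / (F1 + F2)
COP_x = (103*0.076 + 477*0.298) / (103 + 477)
Numerator = 149.9740
Denominator = 580
COP_x = 0.2586


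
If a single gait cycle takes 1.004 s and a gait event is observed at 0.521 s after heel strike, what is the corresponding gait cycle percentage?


pct = (event_time / cycle_time) * 100
pct = (0.521 / 1.004) * 100
ratio = 0.5189
pct = 51.8924


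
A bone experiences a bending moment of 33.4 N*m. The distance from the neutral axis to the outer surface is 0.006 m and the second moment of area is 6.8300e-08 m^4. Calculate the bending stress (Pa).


sigma = M * c / I
sigma = 33.4 * 0.006 / 6.8300e-08
M * c = 0.2004
sigma = 2.9341e+06


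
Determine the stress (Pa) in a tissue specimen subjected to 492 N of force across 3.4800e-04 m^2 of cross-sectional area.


stress = F / A
stress = 492 / 3.4800e-04
stress = 1.4138e+06


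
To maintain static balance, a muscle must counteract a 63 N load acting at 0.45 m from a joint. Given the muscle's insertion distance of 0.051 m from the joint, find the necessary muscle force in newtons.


F_muscle = W * d_load / d_muscle
F_muscle = 63 * 0.45 / 0.051
Numerator = 28.3500
F_muscle = 555.8824


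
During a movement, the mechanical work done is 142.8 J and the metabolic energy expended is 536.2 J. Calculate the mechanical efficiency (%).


eta = (W_mech / E_meta) * 100
eta = (142.8 / 536.2) * 100
ratio = 0.2663
eta = 26.6319


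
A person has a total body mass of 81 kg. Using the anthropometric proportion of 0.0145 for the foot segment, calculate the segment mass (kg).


m_segment = body_mass * fraction
m_segment = 81 * 0.0145
m_segment = 1.1745


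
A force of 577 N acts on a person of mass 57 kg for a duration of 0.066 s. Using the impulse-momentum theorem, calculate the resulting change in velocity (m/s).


J = F * dt = 577 * 0.066 = 38.0820 N*s
delta_v = J / m
delta_v = 38.0820 / 57
delta_v = 0.6681


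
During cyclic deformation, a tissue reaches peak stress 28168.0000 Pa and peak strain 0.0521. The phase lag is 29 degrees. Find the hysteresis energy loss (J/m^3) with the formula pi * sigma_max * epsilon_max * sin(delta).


E_loss = pi * sigma_max * epsilon_max * sin(delta)
delta = 29 deg = 0.5061 rad
sin(delta) = 0.4848
E_loss = pi * 28168.0000 * 0.0521 * 0.4848
E_loss = 2235.1920


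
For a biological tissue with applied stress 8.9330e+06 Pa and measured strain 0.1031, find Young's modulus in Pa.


E = stress / strain
E = 8.9330e+06 / 0.1031
E = 8.6644e+07


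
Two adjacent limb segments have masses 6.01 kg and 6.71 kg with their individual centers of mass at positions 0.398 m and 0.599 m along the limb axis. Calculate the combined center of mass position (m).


COM = (m1*x1 + m2*x2) / (m1 + m2)
COM = (6.01*0.398 + 6.71*0.599) / (6.01 + 6.71)
Numerator = 6.4113
Denominator = 12.7200
COM = 0.5040


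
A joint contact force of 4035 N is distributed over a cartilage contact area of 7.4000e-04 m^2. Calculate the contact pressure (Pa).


P = F / A
P = 4035 / 7.4000e-04
P = 5.4527e+06


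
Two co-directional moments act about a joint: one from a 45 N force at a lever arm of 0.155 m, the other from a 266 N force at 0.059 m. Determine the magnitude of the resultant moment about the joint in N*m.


M = F1 * d1 + F2 * d2
M = 45 * 0.155 + 266 * 0.059
M = 6.9750 + 15.6940
M = 22.6690


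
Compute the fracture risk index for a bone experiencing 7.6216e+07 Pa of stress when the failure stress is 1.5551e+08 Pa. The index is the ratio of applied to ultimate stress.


FRI = applied / ultimate
FRI = 7.6216e+07 / 1.5551e+08
FRI = 0.4901


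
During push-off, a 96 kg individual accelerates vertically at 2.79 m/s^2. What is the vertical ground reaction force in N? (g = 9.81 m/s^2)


GRF = m * (g + a)
GRF = 96 * (9.81 + 2.79)
GRF = 96 * 12.6000
GRF = 1209.6000


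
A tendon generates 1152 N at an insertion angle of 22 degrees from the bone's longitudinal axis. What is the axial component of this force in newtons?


F_eff = F_tendon * cos(theta)
theta = 22 deg = 0.3840 rad
cos(theta) = 0.9272
F_eff = 1152 * 0.9272
F_eff = 1068.1158


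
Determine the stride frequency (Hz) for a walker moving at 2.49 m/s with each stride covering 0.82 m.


f = v / stride_length
f = 2.49 / 0.82
f = 3.0366


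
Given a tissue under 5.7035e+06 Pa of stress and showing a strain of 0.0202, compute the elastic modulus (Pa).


E = stress / strain
E = 5.7035e+06 / 0.0202
E = 2.8235e+08


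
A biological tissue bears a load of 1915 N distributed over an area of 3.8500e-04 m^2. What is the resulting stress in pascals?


stress = F / A
stress = 1915 / 3.8500e-04
stress = 4.9740e+06


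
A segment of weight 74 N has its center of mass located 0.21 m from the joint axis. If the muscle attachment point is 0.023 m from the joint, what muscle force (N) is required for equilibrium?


F_muscle = W * d_load / d_muscle
F_muscle = 74 * 0.21 / 0.023
Numerator = 15.5400
F_muscle = 675.6522


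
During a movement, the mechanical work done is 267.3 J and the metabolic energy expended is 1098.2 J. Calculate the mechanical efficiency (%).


eta = (W_mech / E_meta) * 100
eta = (267.3 / 1098.2) * 100
ratio = 0.2434
eta = 24.3398


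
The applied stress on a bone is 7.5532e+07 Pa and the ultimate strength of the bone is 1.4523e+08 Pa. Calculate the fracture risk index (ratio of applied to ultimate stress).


FRI = applied / ultimate
FRI = 7.5532e+07 / 1.4523e+08
FRI = 0.5201


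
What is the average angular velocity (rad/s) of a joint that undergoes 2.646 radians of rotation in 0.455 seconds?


omega = delta_theta / delta_t
omega = 2.646 / 0.455
omega = 5.8154


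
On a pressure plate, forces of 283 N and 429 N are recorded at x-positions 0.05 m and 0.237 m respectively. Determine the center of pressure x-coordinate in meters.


COP_x = (F1*x1 + F2*x2) / (F1 + F2)
COP_x = (283*0.05 + 429*0.237) / (283 + 429)
Numerator = 115.8230
Denominator = 712
COP_x = 0.1627


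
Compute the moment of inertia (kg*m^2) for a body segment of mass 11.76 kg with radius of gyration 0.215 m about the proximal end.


I = m * k^2
I = 11.76 * 0.215^2
k^2 = 0.0462
I = 0.5436


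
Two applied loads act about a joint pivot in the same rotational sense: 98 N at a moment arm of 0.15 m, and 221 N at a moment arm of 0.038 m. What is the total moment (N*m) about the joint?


M = F1 * d1 + F2 * d2
M = 98 * 0.15 + 221 * 0.038
M = 14.7000 + 8.3980
M = 23.0980


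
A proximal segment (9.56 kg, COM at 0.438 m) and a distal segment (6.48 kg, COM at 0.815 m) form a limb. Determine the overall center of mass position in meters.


COM = (m1*x1 + m2*x2) / (m1 + m2)
COM = (9.56*0.438 + 6.48*0.815) / (9.56 + 6.48)
Numerator = 9.4685
Denominator = 16.0400
COM = 0.5903


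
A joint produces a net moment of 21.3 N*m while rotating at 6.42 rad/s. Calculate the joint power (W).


P = M * omega
P = 21.3 * 6.42
P = 136.7460


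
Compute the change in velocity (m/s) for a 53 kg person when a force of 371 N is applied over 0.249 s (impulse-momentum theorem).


J = F * dt = 371 * 0.249 = 92.3790 N*s
delta_v = J / m
delta_v = 92.3790 / 53
delta_v = 1.7430


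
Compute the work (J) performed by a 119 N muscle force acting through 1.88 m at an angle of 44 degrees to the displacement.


W = F * d * cos(theta)
theta = 44 deg = 0.7679 rad
cos(theta) = 0.7193
W = 119 * 1.88 * 0.7193
W = 160.9307


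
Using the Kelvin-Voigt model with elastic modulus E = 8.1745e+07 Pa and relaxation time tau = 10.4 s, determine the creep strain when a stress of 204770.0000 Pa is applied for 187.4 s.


epsilon(t) = (sigma/E) * (1 - exp(-t/tau))
sigma/E = 204770.0000 / 8.1745e+07 = 0.0025
exp(-t/tau) = exp(-187.4 / 10.4) = 1.4940e-08
epsilon = 0.0025 * (1 - 1.4940e-08)
epsilon = 0.0025


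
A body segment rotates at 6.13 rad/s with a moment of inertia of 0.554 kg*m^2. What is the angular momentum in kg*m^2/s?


L = I * omega
L = 0.554 * 6.13
L = 3.3960


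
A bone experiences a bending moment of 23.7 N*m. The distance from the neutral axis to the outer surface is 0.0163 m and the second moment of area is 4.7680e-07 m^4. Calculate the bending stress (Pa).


sigma = M * c / I
sigma = 23.7 * 0.0163 / 4.7680e-07
M * c = 0.3863
sigma = 810213.9262


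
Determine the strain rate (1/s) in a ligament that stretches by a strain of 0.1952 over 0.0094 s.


strain_rate = delta_strain / delta_t
strain_rate = 0.1952 / 0.0094
strain_rate = 20.7660


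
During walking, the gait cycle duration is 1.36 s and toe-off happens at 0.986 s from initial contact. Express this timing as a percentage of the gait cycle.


pct = (event_time / cycle_time) * 100
pct = (0.986 / 1.36) * 100
ratio = 0.7250
pct = 72.5000


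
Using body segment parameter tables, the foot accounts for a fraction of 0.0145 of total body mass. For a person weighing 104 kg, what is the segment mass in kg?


m_segment = body_mass * fraction
m_segment = 104 * 0.0145
m_segment = 1.5080


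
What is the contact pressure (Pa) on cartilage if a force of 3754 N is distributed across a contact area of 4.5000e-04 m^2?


P = F / A
P = 3754 / 4.5000e-04
P = 8.3422e+06


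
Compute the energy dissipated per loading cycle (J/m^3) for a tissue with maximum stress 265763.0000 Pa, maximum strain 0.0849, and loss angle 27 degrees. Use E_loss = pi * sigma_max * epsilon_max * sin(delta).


E_loss = pi * sigma_max * epsilon_max * sin(delta)
delta = 27 deg = 0.4712 rad
sin(delta) = 0.4540
E_loss = pi * 265763.0000 * 0.0849 * 0.4540
E_loss = 32180.9489


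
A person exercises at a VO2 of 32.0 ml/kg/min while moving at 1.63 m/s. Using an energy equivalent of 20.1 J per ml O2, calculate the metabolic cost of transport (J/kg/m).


Power per kg = VO2 * 20.1 / 60
Power per kg = 32.0 * 20.1 / 60 = 10.7200 W/kg
Cost = power_per_kg / speed
Cost = 10.7200 / 1.63
Cost = 6.5767


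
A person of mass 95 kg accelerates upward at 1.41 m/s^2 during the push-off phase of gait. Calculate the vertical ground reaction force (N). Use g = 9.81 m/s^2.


GRF = m * (g + a)
GRF = 95 * (9.81 + 1.41)
GRF = 95 * 11.2200
GRF = 1065.9000
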